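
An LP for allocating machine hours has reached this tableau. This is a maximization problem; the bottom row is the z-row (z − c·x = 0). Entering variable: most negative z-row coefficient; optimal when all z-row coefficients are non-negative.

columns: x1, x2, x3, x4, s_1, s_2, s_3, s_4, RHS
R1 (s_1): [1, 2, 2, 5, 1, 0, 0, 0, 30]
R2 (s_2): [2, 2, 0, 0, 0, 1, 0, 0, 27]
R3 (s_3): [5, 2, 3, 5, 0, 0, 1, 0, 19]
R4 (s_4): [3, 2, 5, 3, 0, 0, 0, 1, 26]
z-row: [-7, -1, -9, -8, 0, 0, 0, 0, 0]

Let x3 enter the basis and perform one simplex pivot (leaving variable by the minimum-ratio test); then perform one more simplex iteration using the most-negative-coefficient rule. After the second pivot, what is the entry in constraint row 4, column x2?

1/4

Ratio test on column x3 — row 1: 30/2 = 15; row 2: entry 0 ≤ 0; row 3: 19/3 = 19/3; row 4: 26/5 = 26/5. Minimum is 26/5 at row 4 (s_4 leaves); pivot element 5.
Divide row 4 by 5; eliminate column x3 from the other rows.
Second iteration: most negative z-row entry is -13/5 in column x4, so x4 enters.
Ratio test on column x4 — row 1: (98/5)/(19/5) = 98/19; row 2: entry 0 ≤ 0; row 3: (17/5)/(16/5) = 17/16; row 4: (26/5)/(3/5) = 26/3. Minimum is 17/16 at row 3 (s_3 leaves); pivot element 16/5.
Divide row 3 by 16/5; eliminate column x4 from the other rows.
After both pivots, the entry at constraint row 4, column x2 is 1/4.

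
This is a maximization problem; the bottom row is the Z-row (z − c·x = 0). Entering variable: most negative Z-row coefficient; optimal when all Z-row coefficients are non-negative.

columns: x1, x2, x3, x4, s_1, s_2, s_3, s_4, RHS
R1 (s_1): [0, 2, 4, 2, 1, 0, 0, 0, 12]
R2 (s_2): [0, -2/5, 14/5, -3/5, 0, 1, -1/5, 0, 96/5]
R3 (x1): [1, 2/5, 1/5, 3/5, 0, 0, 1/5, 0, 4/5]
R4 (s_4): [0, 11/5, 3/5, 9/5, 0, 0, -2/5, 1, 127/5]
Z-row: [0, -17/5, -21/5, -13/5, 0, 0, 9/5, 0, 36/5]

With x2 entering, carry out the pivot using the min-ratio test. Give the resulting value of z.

Ratio test on column x2 — row 1: 12/2 = 6; row 2: entry -2/5 ≤ 0; row 3: (4/5)/(2/5) = 2; row 4: (127/5)/(11/5) = 127/11. Minimum is 2 at row 3 (x1 leaves); pivot element 2/5.
Pivot on row 3; the Z-row RHS becomes 36/5 − (-17/5)·2 = 14.

14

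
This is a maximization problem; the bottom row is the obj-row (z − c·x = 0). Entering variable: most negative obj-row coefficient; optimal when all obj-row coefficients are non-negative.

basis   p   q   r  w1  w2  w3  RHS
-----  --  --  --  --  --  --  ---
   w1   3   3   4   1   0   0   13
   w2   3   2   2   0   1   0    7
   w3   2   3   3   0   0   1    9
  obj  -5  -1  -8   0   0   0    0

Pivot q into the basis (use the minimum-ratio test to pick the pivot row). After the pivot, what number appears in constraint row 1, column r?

1

Ratio test on column q — row 1: 13/3 = 13/3; row 2: 7/2 = 7/2; row 3: 9/3 = 3. Minimum is 3 at row 3 (w3 leaves); pivot element 3.
Divide row 3 by 3; eliminate column q from the other rows.
Row 1 update in column r: 4 − 3·1 = 1.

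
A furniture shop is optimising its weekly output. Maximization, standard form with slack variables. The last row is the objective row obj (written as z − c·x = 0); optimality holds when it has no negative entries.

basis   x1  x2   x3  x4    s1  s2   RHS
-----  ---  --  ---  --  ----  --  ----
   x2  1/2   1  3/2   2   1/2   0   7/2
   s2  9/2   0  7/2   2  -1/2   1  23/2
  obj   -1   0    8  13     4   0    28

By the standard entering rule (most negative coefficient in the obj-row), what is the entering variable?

Negative obj-row entries: x1: -1.
The most negative is -1 in column x1, so x1 enters.

x1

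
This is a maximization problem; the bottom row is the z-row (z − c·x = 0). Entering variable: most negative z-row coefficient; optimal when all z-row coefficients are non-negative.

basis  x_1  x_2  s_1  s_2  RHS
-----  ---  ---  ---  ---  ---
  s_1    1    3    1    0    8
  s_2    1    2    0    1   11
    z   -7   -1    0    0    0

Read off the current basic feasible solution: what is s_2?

s_2 is basic (row 2); its value is the RHS of that row, 11.

11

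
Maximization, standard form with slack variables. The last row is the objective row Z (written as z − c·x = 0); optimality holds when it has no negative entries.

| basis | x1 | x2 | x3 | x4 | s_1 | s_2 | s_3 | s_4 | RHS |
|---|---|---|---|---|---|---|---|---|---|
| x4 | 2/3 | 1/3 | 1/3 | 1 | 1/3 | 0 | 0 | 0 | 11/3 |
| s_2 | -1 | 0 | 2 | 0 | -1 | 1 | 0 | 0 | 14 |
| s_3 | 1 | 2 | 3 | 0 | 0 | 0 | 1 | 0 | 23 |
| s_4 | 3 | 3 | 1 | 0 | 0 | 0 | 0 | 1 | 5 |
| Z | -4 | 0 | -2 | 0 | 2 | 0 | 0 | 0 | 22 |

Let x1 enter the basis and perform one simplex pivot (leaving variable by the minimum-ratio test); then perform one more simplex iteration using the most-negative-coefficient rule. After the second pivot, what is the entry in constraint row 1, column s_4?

-1/3

Ratio test on column x1 — row 1: (11/3)/(2/3) = 11/2; row 2: entry -1 ≤ 0; row 3: 23/1 = 23; row 4: 5/3 = 5/3. Minimum is 5/3 at row 4 (s_4 leaves); pivot element 3.
Divide row 4 by 3; eliminate column x1 from the other rows.
Second iteration: most negative Z-row entry is -2/3 in column x3, so x3 enters.
Ratio test on column x3 — row 1: (23/9)/(1/9) = 23; row 2: (47/3)/(7/3) = 47/7; row 3: (64/3)/(8/3) = 8; row 4: (5/3)/(1/3) = 5. Minimum is 5 at row 4 (x1 leaves); pivot element 1/3.
Divide row 4 by 1/3; eliminate column x3 from the other rows.
After both pivots, the entry at constraint row 1, column s_4 is -1/3.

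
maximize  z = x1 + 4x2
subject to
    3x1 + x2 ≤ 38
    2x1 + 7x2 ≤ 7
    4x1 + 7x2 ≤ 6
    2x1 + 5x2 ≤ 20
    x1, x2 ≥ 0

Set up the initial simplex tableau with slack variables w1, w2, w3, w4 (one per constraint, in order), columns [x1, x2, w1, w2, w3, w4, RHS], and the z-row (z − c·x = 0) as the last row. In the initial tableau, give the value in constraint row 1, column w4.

Slack w4 belongs to constraint 4; its column is the unit vector e_4, so the entry in row 1 is 0.

0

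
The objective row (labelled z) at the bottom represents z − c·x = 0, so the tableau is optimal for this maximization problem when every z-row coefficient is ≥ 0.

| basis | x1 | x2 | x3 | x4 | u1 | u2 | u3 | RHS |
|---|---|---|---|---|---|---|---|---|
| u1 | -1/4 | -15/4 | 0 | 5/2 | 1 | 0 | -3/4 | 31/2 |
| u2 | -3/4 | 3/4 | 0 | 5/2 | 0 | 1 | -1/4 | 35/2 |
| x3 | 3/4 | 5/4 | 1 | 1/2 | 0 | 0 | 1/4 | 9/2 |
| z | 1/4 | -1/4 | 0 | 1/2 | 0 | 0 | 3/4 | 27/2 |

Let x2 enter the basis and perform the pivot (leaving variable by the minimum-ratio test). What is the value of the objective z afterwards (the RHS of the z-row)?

Ratio test on column x2 — row 1: entry -15/4 ≤ 0; row 2: (35/2)/(3/4) = 70/3; row 3: (9/2)/(5/4) = 18/5. Minimum is 18/5 at row 3 (x3 leaves); pivot element 5/4.
Pivot on row 3; the z-row RHS becomes 27/2 − (-1/4)·(18/5) = 72/5.

72/5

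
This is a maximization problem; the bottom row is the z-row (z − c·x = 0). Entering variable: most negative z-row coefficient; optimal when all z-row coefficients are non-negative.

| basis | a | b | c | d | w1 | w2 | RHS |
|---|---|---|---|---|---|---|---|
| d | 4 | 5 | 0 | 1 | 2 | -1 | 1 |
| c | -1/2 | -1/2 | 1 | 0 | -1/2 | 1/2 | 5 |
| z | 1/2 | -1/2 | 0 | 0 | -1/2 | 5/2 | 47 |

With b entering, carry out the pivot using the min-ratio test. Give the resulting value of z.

Ratio test on column b — row 1: 1/5 = 1/5; row 2: entry -1/2 ≤ 0. Minimum is 1/5 at row 1 (d leaves); pivot element 5.
Pivot on row 1; the z-row RHS becomes 47 − (-1/2)·(1/5) = 471/10.

471/10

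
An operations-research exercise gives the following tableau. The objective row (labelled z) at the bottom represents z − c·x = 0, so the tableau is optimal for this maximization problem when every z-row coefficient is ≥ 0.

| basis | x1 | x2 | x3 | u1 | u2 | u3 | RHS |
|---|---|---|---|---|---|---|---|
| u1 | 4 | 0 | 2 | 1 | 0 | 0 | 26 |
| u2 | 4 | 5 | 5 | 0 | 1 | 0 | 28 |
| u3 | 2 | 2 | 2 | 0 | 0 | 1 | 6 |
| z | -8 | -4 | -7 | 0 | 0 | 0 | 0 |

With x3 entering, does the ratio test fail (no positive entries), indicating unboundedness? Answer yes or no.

Column x3 has positive entries in row(s) 1, 2, 3, so the ratio test bounds it — not unbounded.

no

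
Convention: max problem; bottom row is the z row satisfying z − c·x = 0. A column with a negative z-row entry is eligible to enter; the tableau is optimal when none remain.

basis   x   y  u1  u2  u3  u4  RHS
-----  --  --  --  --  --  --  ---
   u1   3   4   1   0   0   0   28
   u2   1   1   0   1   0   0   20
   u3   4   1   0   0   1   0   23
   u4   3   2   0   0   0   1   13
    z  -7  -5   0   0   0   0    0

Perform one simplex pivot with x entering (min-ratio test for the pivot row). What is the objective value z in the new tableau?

Ratio test on column x — row 1: 28/3 = 28/3; row 2: 20/1 = 20; row 3: 23/4 = 23/4; row 4: 13/3 = 13/3. Minimum is 13/3 at row 4 (u4 leaves); pivot element 3.
Pivot on row 4; the z-row RHS becomes 0 − (-7)·(13/3) = 91/3.

91/3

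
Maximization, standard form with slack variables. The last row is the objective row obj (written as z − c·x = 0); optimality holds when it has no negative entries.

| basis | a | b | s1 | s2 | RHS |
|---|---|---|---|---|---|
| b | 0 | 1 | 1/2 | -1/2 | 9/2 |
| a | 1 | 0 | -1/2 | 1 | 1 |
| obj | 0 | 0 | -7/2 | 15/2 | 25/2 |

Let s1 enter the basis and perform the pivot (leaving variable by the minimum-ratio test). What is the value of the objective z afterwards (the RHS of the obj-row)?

Ratio test on column s1 — row 1: (9/2)/(1/2) = 9; row 2: entry -1/2 ≤ 0. Minimum is 9 at row 1 (b leaves); pivot element 1/2.
Pivot on row 1; the obj-row RHS becomes 25/2 − (-7/2)·9 = 44.

44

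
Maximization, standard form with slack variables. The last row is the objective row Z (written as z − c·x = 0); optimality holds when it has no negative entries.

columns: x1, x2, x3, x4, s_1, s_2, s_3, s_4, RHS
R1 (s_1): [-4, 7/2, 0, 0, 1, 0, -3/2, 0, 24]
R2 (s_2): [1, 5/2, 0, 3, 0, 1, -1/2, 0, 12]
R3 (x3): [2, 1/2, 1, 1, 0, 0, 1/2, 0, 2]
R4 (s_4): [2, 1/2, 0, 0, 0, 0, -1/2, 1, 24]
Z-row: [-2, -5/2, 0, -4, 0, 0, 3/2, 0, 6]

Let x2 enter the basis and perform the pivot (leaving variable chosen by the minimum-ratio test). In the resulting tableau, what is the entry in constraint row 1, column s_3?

-5

Ratio test on column x2 — row 1: 24/(7/2) = 48/7; row 2: 12/(5/2) = 24/5; row 3: 2/(1/2) = 4; row 4: 24/(1/2) = 48. Minimum is 4 at row 3 (x3 leaves); pivot element 1/2.
Divide row 3 by 1/2; eliminate column x2 from the other rows.
Row 1 update in column s_3: -3/2 − (7/2)·1 = -5.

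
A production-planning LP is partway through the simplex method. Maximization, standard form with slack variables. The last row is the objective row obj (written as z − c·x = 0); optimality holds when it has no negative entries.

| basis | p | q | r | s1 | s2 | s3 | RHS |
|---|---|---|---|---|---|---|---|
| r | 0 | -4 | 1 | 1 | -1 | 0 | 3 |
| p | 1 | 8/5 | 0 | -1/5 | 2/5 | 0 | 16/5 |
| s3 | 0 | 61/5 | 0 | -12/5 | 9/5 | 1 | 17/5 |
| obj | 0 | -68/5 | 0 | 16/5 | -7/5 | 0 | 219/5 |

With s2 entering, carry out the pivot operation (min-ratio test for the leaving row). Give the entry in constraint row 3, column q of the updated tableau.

61/9

Ratio test on column s2 — row 1: entry -1 ≤ 0; row 2: (16/5)/(2/5) = 8; row 3: (17/5)/(9/5) = 17/9. Minimum is 17/9 at row 3 (s3 leaves); pivot element 9/5.
Divide row 3 by 9/5; eliminate column s2 from the other rows.
In the new row 3, the q entry is the old entry divided by the pivot: (61/5)/(9/5) = 61/9.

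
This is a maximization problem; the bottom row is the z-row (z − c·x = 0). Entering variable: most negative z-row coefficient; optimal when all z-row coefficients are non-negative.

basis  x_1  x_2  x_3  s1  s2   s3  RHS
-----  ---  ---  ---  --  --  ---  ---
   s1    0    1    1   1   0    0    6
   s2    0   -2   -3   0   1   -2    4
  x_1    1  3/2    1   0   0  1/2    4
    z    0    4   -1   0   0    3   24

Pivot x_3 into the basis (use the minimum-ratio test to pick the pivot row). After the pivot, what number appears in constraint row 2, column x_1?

Ratio test on column x_3 — row 1: 6/1 = 6; row 2: entry -3 ≤ 0; row 3: 4/1 = 4. Minimum is 4 at row 3 (x_1 leaves); pivot element 1.
Divide row 3 by 1; eliminate column x_3 from the other rows.
Row 2 update in column x_1: 0 − (-3)·1 = 3.

3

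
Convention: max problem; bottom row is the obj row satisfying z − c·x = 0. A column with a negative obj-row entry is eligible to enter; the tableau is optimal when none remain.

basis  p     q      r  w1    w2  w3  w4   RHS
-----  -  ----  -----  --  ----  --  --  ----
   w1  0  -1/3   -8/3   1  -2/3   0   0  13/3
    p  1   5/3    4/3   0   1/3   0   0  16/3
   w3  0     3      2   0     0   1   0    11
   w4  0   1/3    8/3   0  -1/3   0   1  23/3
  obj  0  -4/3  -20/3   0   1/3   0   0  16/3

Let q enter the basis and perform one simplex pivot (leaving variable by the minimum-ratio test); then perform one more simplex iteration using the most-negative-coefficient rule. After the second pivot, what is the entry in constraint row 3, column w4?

Ratio test on column q — row 1: entry -1/3 ≤ 0; row 2: (16/3)/(5/3) = 16/5; row 3: 11/3 = 11/3; row 4: (23/3)/(1/3) = 23. Minimum is 16/5 at row 2 (p leaves); pivot element 5/3.
Divide row 2 by 5/3; eliminate column q from the other rows.
Second iteration: most negative obj-row entry is -28/5 in column r, so r enters.
Ratio test on column r — row 1: entry -12/5 ≤ 0; row 2: (16/5)/(4/5) = 4; row 3: entry -2/5 ≤ 0; row 4: (33/5)/(12/5) = 11/4. Minimum is 11/4 at row 4 (w4 leaves); pivot element 12/5.
Divide row 4 by 12/5; eliminate column r from the other rows.
After both pivots, the entry at constraint row 3, column w4 is 1/6.

1/6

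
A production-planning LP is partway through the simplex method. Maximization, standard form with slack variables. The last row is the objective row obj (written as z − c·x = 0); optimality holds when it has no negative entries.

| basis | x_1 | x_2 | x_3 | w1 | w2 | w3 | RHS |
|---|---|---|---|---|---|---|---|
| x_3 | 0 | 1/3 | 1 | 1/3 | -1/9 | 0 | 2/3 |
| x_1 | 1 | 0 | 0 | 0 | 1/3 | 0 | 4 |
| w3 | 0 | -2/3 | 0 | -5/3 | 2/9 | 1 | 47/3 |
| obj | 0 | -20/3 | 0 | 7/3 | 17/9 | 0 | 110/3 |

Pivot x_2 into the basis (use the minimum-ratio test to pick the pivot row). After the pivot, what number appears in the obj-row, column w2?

Ratio test on column x_2 — row 1: (2/3)/(1/3) = 2; row 2: entry 0 ≤ 0; row 3: entry -2/3 ≤ 0. Minimum is 2 at row 1 (x_3 leaves); pivot element 1/3.
Divide row 1 by 1/3; eliminate column x_2 from the other rows.
obj-row update in column w2: 17/9 − (-20/3)·(-1/3) = -1/3.

-1/3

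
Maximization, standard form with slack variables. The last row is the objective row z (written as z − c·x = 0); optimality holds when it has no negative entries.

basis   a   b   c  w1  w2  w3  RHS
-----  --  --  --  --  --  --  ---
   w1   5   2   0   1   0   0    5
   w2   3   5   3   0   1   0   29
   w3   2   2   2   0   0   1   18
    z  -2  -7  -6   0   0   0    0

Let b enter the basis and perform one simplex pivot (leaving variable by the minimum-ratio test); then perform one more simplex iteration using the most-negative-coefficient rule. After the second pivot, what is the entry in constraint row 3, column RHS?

Ratio test on column b — row 1: 5/2 = 5/2; row 2: 29/5 = 29/5; row 3: 18/2 = 9. Minimum is 5/2 at row 1 (w1 leaves); pivot element 2.
Divide row 1 by 2; eliminate column b from the other rows.
Second iteration: most negative z-row entry is -6 in column c, so c enters.
Ratio test on column c — row 1: entry 0 ≤ 0; row 2: (33/2)/3 = 11/2; row 3: 13/2 = 13/2. Minimum is 11/2 at row 2 (w2 leaves); pivot element 3.
Divide row 2 by 3; eliminate column c from the other rows.
After both pivots, the entry at constraint row 3, column RHS is 2.

2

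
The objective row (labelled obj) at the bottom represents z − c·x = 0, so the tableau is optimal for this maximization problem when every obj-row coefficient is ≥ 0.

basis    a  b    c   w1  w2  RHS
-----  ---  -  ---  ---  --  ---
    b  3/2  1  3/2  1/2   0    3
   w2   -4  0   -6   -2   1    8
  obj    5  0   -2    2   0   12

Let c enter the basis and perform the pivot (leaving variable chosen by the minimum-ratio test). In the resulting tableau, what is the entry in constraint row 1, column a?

Ratio test on column c — row 1: 3/(3/2) = 2; row 2: entry -6 ≤ 0. Minimum is 2 at row 1 (b leaves); pivot element 3/2.
Divide row 1 by 3/2; eliminate column c from the other rows.
In the new row 1, the a entry is the old entry divided by the pivot: (3/2)/(3/2) = 1.

1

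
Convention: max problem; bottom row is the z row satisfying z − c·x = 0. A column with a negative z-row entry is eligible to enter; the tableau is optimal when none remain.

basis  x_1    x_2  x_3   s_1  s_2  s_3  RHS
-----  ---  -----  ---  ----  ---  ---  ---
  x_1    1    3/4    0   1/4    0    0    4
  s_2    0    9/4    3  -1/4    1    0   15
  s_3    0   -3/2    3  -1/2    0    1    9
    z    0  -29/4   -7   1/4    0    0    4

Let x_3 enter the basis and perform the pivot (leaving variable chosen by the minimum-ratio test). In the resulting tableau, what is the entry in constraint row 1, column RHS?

Ratio test on column x_3 — row 1: entry 0 ≤ 0; row 2: 15/3 = 5; row 3: 9/3 = 3. Minimum is 3 at row 3 (s_3 leaves); pivot element 3.
Divide row 3 by 3; eliminate column x_3 from the other rows.
Row 1 update in column RHS: 4 − 0·3 = 4.

4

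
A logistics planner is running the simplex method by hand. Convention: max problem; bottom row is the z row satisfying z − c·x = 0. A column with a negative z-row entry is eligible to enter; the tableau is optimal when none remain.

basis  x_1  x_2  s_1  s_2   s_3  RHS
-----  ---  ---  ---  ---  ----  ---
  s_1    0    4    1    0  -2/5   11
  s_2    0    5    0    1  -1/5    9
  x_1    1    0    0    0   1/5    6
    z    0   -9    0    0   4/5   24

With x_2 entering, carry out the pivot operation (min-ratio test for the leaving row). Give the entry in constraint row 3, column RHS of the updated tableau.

6

Ratio test on column x_2 — row 1: 11/4 = 11/4; row 2: 9/5 = 9/5; row 3: entry 0 ≤ 0. Minimum is 9/5 at row 2 (s_2 leaves); pivot element 5.
Divide row 2 by 5; eliminate column x_2 from the other rows.
Row 3 update in column RHS: 6 − 0·(9/5) = 6.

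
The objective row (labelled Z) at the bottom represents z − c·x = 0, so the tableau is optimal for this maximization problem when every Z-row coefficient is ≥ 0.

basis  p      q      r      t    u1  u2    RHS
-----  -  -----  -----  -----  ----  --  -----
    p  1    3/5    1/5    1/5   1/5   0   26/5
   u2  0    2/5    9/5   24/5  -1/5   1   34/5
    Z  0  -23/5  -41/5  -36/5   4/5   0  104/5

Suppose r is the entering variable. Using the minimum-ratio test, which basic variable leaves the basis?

Column r entries and ratios — p: (26/5)/(1/5) = 26; u2: (34/5)/(9/5) = 34/9.
Smallest ratio is 34/9 in the row of u2, so u2 leaves.

u2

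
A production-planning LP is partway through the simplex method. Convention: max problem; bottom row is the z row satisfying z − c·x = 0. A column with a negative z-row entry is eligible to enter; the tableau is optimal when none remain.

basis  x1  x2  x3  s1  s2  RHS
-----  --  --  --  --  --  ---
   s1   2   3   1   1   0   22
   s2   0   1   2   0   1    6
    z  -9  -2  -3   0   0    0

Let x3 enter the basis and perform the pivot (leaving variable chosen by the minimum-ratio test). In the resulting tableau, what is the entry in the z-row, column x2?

-1/2

Ratio test on column x3 — row 1: 22/1 = 22; row 2: 6/2 = 3. Minimum is 3 at row 2 (s2 leaves); pivot element 2.
Divide row 2 by 2; eliminate column x3 from the other rows.
z-row update in column x2: -2 − (-3)·(1/2) = -1/2.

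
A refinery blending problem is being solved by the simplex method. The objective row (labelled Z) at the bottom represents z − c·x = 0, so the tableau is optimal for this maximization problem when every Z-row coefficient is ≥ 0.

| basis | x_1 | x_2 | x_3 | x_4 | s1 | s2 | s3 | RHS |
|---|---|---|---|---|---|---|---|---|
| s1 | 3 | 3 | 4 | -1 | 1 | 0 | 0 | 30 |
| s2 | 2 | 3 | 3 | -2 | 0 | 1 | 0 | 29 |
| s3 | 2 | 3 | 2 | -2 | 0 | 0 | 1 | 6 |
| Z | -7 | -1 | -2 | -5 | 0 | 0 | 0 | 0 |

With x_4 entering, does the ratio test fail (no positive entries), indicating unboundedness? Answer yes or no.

Every constraint-row entry in column x_4 is ≤ 0, so increasing x_4 is unbounded.

yes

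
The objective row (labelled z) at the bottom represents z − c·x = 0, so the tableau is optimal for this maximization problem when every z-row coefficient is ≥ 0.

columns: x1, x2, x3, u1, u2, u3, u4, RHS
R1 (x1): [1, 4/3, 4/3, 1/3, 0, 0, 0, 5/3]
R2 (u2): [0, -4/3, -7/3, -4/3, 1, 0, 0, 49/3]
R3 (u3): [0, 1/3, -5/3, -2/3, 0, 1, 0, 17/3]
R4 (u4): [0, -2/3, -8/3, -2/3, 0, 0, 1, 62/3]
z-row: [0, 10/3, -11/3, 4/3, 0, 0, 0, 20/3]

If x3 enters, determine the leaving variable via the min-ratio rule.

x1

Column x3 entries and ratios — x1: (5/3)/(4/3) = 5/4; u2: -7/3 ≤ 0, skip; u3: -5/3 ≤ 0, skip; u4: -8/3 ≤ 0, skip.
Smallest ratio is 5/4 in the row of x1, so x1 leaves.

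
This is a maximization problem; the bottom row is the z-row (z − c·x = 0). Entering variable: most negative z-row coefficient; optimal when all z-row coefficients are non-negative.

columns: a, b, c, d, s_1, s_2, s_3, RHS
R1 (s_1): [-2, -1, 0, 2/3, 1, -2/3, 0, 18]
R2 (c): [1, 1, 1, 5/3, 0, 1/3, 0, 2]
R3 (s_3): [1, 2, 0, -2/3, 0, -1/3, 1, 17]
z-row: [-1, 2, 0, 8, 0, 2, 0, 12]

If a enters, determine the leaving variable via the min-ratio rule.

c

Column a entries and ratios — s_1: -2 ≤ 0, skip; c: 2/1 = 2; s_3: 17/1 = 17.
Smallest ratio is 2 in the row of c, so c leaves.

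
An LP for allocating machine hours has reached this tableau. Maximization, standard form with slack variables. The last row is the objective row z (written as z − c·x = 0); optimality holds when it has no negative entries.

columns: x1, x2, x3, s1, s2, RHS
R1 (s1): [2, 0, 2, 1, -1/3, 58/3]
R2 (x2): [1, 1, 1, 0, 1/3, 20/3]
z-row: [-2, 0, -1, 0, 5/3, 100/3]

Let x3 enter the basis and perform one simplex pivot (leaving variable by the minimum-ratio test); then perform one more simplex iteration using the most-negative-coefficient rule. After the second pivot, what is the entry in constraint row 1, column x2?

Ratio test on column x3 — row 1: (58/3)/2 = 29/3; row 2: (20/3)/1 = 20/3. Minimum is 20/3 at row 2 (x2 leaves); pivot element 1.
Divide row 2 by 1; eliminate column x3 from the other rows.
Second iteration: most negative z-row entry is -1 in column x1, so x1 enters.
Ratio test on column x1 — row 1: entry 0 ≤ 0; row 2: (20/3)/1 = 20/3. Minimum is 20/3 at row 2 (x3 leaves); pivot element 1.
Divide row 2 by 1; eliminate column x1 from the other rows.
After both pivots, the entry at constraint row 1, column x2 is -2.

-2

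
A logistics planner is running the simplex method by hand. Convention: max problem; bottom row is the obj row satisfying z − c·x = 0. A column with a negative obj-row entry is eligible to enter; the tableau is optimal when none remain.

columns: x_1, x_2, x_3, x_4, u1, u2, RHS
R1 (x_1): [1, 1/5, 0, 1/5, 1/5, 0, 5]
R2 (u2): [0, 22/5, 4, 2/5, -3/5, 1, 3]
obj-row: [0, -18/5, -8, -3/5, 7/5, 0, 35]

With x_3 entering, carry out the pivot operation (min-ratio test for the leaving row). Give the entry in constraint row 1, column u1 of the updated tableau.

1/5

Ratio test on column x_3 — row 1: entry 0 ≤ 0; row 2: 3/4 = 3/4. Minimum is 3/4 at row 2 (u2 leaves); pivot element 4.
Divide row 2 by 4; eliminate column x_3 from the other rows.
Row 1 update in column u1: 1/5 − 0·(-3/20) = 1/5.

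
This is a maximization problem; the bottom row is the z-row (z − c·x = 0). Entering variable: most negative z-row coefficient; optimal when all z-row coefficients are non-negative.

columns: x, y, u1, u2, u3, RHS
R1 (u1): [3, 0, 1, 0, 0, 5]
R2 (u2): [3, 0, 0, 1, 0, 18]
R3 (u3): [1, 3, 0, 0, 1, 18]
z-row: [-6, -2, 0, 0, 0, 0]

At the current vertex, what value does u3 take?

u3 is basic (row 3); its value is the RHS of that row, 18.

18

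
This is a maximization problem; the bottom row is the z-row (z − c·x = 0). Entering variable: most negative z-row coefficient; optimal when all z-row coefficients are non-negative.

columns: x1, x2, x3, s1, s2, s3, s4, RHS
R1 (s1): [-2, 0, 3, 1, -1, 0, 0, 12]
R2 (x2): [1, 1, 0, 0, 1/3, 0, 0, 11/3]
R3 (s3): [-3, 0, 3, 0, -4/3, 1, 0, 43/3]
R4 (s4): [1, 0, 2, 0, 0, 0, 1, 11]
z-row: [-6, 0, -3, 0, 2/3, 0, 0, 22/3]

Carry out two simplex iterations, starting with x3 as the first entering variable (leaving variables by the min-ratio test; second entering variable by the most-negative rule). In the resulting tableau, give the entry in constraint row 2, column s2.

Ratio test on column x3 — row 1: 12/3 = 4; row 2: entry 0 ≤ 0; row 3: (43/3)/3 = 43/9; row 4: 11/2 = 11/2. Minimum is 4 at row 1 (s1 leaves); pivot element 3.
Divide row 1 by 3; eliminate column x3 from the other rows.
Second iteration: most negative z-row entry is -8 in column x1, so x1 enters.
Ratio test on column x1 — row 1: entry -2/3 ≤ 0; row 2: (11/3)/1 = 11/3; row 3: entry -1 ≤ 0; row 4: 3/(7/3) = 9/7. Minimum is 9/7 at row 4 (s4 leaves); pivot element 7/3.
Divide row 4 by 7/3; eliminate column x1 from the other rows.
After both pivots, the entry at constraint row 2, column s2 is 1/21.

1/21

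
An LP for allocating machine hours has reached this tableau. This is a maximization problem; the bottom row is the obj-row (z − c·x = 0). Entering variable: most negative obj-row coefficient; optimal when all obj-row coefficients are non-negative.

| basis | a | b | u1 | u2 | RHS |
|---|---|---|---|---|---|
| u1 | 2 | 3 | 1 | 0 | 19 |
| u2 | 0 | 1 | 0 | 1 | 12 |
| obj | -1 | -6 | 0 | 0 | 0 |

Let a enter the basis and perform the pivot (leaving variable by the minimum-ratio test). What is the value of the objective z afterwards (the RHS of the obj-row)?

19/2

Ratio test on column a — row 1: 19/2 = 19/2; row 2: entry 0 ≤ 0. Minimum is 19/2 at row 1 (u1 leaves); pivot element 2.
Pivot on row 1; the obj-row RHS becomes 0 − (-1)·(19/2) = 19/2.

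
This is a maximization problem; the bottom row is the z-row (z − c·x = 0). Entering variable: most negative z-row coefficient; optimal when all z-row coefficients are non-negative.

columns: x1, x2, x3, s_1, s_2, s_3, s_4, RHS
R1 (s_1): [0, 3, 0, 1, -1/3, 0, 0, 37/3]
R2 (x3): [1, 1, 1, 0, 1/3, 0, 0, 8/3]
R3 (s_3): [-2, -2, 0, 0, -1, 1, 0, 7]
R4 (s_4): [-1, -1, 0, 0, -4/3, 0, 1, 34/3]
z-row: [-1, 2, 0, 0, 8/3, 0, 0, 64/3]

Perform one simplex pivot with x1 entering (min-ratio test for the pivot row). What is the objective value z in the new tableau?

24

Ratio test on column x1 — row 1: entry 0 ≤ 0; row 2: (8/3)/1 = 8/3; row 3: entry -2 ≤ 0; row 4: entry -1 ≤ 0. Minimum is 8/3 at row 2 (x3 leaves); pivot element 1.
Pivot on row 2; the z-row RHS becomes 64/3 − (-1)·(8/3) = 24.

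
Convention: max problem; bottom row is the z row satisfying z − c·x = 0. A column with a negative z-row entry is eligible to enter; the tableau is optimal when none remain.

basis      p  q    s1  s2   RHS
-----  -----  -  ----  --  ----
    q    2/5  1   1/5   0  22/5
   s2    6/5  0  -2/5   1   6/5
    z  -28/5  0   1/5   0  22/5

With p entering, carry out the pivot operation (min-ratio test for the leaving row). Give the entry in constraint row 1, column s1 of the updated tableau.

1/3

Ratio test on column p — row 1: (22/5)/(2/5) = 11; row 2: (6/5)/(6/5) = 1. Minimum is 1 at row 2 (s2 leaves); pivot element 6/5.
Divide row 2 by 6/5; eliminate column p from the other rows.
Row 1 update in column s1: 1/5 − (2/5)·(-1/3) = 1/3.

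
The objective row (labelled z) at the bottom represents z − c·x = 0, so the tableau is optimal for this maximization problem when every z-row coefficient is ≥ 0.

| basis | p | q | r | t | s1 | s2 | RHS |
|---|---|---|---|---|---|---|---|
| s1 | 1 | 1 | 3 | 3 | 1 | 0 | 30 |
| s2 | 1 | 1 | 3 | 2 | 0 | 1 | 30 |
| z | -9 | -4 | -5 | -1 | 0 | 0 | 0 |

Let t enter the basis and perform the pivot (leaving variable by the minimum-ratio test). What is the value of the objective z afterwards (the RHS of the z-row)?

Ratio test on column t — row 1: 30/3 = 10; row 2: 30/2 = 15. Minimum is 10 at row 1 (s1 leaves); pivot element 3.
Pivot on row 1; the z-row RHS becomes 0 − (-1)·10 = 10.

10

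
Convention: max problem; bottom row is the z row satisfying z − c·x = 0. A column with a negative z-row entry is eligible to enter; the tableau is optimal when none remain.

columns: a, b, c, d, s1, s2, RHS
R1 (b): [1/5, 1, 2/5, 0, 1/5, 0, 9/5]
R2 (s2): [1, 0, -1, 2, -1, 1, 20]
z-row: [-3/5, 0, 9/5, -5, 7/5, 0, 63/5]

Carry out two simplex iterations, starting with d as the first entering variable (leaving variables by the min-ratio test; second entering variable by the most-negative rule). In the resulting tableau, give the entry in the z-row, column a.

3

Ratio test on column d — row 1: entry 0 ≤ 0; row 2: 20/2 = 10. Minimum is 10 at row 2 (s2 leaves); pivot element 2.
Divide row 2 by 2; eliminate column d from the other rows.
Second iteration: most negative z-row entry is -11/10 in column s1, so s1 enters.
Ratio test on column s1 — row 1: (9/5)/(1/5) = 9; row 2: entry -1/2 ≤ 0. Minimum is 9 at row 1 (b leaves); pivot element 1/5.
Divide row 1 by 1/5; eliminate column s1 from the other rows.
After both pivots, the entry at the z-row, column a is 3.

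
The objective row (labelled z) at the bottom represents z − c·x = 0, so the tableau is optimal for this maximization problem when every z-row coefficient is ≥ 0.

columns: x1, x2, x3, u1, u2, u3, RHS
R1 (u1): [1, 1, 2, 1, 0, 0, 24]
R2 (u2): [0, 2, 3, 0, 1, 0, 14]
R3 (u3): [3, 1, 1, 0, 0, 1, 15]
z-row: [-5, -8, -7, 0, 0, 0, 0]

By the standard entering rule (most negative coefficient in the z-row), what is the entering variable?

x2

Negative z-row entries: x1: -5, x2: -8, x3: -7.
The most negative is -8 in column x2, so x2 enters.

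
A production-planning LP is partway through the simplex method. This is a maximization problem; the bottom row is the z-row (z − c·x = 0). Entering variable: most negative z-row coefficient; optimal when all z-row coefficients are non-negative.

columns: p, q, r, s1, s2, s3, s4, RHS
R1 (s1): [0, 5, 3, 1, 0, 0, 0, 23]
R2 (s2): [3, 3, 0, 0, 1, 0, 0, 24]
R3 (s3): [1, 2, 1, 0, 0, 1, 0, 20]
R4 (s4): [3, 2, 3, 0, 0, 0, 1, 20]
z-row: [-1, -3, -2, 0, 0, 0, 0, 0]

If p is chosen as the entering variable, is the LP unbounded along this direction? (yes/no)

no

Column p has positive entries in row(s) 2, 3, 4, so the ratio test bounds it — not unbounded.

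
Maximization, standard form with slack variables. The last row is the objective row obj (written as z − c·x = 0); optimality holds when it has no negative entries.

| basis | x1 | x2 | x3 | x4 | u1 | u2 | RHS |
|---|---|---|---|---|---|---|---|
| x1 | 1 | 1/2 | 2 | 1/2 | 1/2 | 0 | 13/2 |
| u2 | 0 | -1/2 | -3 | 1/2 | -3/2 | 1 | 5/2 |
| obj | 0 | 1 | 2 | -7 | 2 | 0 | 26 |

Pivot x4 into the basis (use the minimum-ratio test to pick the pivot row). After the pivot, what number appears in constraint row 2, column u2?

Ratio test on column x4 — row 1: (13/2)/(1/2) = 13; row 2: (5/2)/(1/2) = 5. Minimum is 5 at row 2 (u2 leaves); pivot element 1/2.
Divide row 2 by 1/2; eliminate column x4 from the other rows.
In the new row 2, the u2 entry is the old entry divided by the pivot: 1/(1/2) = 2.

2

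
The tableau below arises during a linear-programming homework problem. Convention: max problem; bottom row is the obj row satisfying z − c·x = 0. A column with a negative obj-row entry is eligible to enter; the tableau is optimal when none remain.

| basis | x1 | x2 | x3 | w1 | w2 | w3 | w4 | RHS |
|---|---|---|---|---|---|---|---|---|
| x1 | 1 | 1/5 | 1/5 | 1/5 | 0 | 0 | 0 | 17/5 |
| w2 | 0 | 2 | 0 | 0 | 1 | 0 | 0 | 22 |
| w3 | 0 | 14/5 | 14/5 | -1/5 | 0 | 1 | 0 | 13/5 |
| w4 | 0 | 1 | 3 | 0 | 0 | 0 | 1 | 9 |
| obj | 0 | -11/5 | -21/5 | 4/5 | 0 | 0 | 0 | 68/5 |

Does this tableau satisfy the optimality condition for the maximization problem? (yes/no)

no

The obj-row has a negative entry -21/5 in column x3, so it is not optimal.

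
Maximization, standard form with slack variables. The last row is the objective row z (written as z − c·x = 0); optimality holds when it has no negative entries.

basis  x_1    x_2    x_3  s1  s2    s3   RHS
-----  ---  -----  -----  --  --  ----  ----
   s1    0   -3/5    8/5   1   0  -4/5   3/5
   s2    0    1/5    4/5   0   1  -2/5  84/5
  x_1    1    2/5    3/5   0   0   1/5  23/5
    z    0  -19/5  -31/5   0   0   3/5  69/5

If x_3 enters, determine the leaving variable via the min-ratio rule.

s1

Column x_3 entries and ratios — s1: (3/5)/(8/5) = 3/8; s2: (84/5)/(4/5) = 21; x_1: (23/5)/(3/5) = 23/3.
Smallest ratio is 3/8 in the row of s1, so s1 leaves.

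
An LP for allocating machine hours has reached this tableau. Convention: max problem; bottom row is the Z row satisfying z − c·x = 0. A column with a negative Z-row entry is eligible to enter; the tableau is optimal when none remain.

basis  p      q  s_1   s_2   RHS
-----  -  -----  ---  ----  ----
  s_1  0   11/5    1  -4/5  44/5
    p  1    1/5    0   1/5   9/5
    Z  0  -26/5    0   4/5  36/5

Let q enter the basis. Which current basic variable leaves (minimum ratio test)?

s_1

Column q entries and ratios — s_1: (44/5)/(11/5) = 4; p: (9/5)/(1/5) = 9.
Smallest ratio is 4 in the row of s_1, so s_1 leaves.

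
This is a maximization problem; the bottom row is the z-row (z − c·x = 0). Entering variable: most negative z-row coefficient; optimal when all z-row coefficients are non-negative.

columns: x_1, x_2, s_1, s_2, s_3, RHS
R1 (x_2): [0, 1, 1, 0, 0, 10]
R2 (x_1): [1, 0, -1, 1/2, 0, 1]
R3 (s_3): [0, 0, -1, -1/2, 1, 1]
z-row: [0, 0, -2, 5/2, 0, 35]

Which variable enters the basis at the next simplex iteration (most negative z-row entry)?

Negative z-row entries: s_1: -2.
The most negative is -2 in column s_1, so s_1 enters.

s_1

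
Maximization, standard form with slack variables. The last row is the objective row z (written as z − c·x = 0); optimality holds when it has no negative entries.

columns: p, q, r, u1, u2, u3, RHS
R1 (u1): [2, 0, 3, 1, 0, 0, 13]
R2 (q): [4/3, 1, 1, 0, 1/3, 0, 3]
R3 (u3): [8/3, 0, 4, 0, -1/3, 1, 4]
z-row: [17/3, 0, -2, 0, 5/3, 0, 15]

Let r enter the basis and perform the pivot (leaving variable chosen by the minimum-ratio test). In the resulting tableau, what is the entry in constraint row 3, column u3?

Ratio test on column r — row 1: 13/3 = 13/3; row 2: 3/1 = 3; row 3: 4/4 = 1. Minimum is 1 at row 3 (u3 leaves); pivot element 4.
Divide row 3 by 4; eliminate column r from the other rows.
In the new row 3, the u3 entry is the old entry divided by the pivot: 1/4 = 1/4.

1/4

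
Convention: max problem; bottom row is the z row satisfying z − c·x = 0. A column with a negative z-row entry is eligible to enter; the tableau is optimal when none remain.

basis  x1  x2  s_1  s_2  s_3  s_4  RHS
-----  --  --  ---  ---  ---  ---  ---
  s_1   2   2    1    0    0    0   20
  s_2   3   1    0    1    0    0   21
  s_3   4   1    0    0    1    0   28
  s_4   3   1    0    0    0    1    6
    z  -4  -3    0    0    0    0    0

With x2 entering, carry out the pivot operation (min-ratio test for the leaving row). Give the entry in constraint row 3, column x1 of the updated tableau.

1

Ratio test on column x2 — row 1: 20/2 = 10; row 2: 21/1 = 21; row 3: 28/1 = 28; row 4: 6/1 = 6. Minimum is 6 at row 4 (s_4 leaves); pivot element 1.
Divide row 4 by 1; eliminate column x2 from the other rows.
Row 3 update in column x1: 4 − 1·3 = 1.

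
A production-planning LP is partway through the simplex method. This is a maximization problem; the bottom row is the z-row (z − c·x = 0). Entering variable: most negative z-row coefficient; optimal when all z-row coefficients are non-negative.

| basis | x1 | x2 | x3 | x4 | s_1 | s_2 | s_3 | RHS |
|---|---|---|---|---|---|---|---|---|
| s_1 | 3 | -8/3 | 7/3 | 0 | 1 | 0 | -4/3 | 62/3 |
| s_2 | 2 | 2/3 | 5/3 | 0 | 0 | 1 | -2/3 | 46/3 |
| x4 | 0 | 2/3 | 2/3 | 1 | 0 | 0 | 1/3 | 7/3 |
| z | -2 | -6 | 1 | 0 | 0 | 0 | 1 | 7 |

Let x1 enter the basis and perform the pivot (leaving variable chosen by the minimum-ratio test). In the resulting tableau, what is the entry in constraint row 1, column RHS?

62/9

Ratio test on column x1 — row 1: (62/3)/3 = 62/9; row 2: (46/3)/2 = 23/3; row 3: entry 0 ≤ 0. Minimum is 62/9 at row 1 (s_1 leaves); pivot element 3.
Divide row 1 by 3; eliminate column x1 from the other rows.
In the new row 1, the RHS entry is the old entry divided by the pivot: (62/3)/3 = 62/9.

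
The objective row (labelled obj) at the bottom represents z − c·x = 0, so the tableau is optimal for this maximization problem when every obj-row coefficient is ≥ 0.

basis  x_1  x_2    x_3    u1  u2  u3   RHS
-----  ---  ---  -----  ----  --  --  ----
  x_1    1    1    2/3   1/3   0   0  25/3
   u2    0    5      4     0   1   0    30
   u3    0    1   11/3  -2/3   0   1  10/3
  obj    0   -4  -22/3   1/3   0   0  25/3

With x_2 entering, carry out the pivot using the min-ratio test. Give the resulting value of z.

Ratio test on column x_2 — row 1: (25/3)/1 = 25/3; row 2: 30/5 = 6; row 3: (10/3)/1 = 10/3. Minimum is 10/3 at row 3 (u3 leaves); pivot element 1.
Pivot on row 3; the obj-row RHS becomes 25/3 − (-4)·(10/3) = 65/3.

65/3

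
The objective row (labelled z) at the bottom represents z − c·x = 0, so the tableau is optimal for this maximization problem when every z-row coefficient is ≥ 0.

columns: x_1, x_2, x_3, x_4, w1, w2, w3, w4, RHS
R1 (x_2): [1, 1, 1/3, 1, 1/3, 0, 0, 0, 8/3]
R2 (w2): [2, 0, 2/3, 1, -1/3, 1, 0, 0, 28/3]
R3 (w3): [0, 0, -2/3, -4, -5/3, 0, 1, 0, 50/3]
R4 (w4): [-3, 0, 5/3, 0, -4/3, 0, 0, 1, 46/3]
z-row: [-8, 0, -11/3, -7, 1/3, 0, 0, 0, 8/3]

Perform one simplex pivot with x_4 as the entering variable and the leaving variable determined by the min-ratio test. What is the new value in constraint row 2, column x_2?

-1

Ratio test on column x_4 — row 1: (8/3)/1 = 8/3; row 2: (28/3)/1 = 28/3; row 3: entry -4 ≤ 0; row 4: entry 0 ≤ 0. Minimum is 8/3 at row 1 (x_2 leaves); pivot element 1.
Divide row 1 by 1; eliminate column x_4 from the other rows.
Row 2 update in column x_2: 0 − 1·1 = -1.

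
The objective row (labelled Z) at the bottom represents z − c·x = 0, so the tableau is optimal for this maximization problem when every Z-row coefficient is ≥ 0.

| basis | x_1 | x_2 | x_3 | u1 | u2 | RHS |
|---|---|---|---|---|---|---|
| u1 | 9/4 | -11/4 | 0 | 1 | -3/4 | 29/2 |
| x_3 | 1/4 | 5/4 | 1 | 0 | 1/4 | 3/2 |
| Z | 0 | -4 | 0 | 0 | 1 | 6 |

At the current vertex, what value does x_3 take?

3/2

x_3 is basic (row 2); its value is the RHS of that row, 3/2.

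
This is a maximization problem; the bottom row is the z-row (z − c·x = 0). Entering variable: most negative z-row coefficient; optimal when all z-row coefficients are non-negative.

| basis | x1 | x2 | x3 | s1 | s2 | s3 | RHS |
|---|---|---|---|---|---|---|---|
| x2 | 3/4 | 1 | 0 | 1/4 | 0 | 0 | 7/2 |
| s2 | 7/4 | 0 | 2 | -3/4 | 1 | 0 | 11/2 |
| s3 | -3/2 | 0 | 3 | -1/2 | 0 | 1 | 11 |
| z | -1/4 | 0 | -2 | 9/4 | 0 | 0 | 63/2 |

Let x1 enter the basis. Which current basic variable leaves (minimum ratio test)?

s2

Column x1 entries and ratios — x2: (7/2)/(3/4) = 14/3; s2: (11/2)/(7/4) = 22/7; s3: -3/2 ≤ 0, skip.
Smallest ratio is 22/7 in the row of s2, so s2 leaves.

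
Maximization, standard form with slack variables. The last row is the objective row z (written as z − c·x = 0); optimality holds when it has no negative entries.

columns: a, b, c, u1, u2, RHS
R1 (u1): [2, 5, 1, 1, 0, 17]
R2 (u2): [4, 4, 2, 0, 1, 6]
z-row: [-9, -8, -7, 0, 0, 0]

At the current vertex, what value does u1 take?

u1 is basic (row 1); its value is the RHS of that row, 17.

17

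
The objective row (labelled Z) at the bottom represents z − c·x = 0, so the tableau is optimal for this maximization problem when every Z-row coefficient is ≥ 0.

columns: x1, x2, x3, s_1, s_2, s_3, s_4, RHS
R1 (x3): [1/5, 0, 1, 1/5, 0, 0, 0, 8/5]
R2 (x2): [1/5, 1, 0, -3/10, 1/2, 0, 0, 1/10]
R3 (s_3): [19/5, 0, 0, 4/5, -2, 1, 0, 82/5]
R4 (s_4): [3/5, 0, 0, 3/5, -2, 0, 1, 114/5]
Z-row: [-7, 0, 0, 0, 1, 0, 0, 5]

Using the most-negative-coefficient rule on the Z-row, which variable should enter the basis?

x1

Negative Z-row entries: x1: -7.
The most negative is -7 in column x1, so x1 enters.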